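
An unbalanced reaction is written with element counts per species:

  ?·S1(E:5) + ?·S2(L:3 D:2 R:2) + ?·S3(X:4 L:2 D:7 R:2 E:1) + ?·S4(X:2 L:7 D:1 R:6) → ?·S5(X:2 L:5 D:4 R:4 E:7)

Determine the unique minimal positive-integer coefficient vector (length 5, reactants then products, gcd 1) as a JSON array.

X: 4·0+2·0+1·4+1·2 = 6 | 3·2 = 6
L: 4·0+2·3+1·2+1·7 = 15 | 3·5 = 15
D: 4·0+2·2+1·7+1·1 = 12 | 3·4 = 12
R: 4·0+2·2+1·2+1·6 = 12 | 3·4 = 12
E: 4·5+2·0+1·1+1·0 = 21 | 3·7 = 21
gcd(4,2,1,1,3) = 1

Coefficients: [4, 2, 1, 1, 3]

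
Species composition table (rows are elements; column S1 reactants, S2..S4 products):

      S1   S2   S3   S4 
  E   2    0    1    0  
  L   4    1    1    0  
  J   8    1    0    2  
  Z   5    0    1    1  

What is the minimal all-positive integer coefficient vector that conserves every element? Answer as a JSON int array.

Coefficients: [1, 2, 2, 3]

E: 1·2 = 2 | 2·0+2·1+3·0 = 2
L: 1·4 = 4 | 2·1+2·1+3·0 = 4
J: 1·8 = 8 | 2·1+2·0+3·2 = 8
Z: 1·5 = 5 | 2·0+2·1+3·1 = 5
gcd(1,2,2,3) = 1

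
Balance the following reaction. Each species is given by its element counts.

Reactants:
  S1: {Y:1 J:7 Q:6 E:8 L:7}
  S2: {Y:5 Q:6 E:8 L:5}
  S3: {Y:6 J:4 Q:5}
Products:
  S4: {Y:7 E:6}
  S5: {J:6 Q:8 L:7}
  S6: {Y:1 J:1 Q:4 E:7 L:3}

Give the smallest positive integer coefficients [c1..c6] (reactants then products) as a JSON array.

Y: 4·1+5·5+2·6 = 41 | 5·7+5·0+6·1 = 41
J: 4·7+5·0+2·4 = 36 | 5·0+5·6+6·1 = 36
Q: 4·6+5·6+2·5 = 64 | 5·0+5·8+6·4 = 64
E: 4·8+5·8+2·0 = 72 | 5·6+5·0+6·7 = 72
L: 4·7+5·5+2·0 = 53 | 5·0+5·7+6·3 = 53
gcd(4,5,2,5,5,6) = 1

Coefficients: [4, 5, 2, 5, 5, 6]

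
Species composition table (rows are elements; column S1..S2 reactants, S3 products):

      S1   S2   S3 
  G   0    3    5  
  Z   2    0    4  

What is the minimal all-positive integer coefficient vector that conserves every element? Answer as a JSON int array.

Coefficients: [6, 5, 3]

G: 6·0+5·3 = 15 | 3·5 = 15
Z: 6·2+5·0 = 12 | 3·4 = 12
gcd(6,5,3) = 1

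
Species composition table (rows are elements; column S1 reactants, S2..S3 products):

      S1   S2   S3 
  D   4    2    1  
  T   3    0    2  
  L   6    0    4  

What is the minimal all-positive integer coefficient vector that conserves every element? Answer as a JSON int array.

Coefficients: [4, 5, 6]

D: 4·4 = 16 | 5·2+6·1 = 16
T: 4·3 = 12 | 5·0+6·2 = 12
L: 4·6 = 24 | 5·0+6·4 = 24
gcd(4,5,6) = 1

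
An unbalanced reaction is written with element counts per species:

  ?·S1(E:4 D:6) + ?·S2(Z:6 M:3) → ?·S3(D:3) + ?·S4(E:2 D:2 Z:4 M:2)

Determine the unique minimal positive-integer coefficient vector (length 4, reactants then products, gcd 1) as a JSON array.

E: 3·4+4·0 = 12 | 2·0+6·2 = 12
D: 3·6+4·0 = 18 | 2·3+6·2 = 18
Z: 3·0+4·6 = 24 | 2·0+6·4 = 24
M: 3·0+4·3 = 12 | 2·0+6·2 = 12
gcd(3,4,2,6) = 1

Coefficients: [3, 4, 2, 6]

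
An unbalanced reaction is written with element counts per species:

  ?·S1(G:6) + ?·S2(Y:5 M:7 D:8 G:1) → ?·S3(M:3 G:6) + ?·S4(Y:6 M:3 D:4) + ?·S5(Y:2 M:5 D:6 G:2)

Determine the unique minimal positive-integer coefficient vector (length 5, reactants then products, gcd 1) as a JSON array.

Y: 2·0+6·5 = 30 | 1·0+3·6+6·2 = 30
M: 2·0+6·7 = 42 | 1·3+3·3+6·5 = 42
D: 2·0+6·8 = 48 | 1·0+3·4+6·6 = 48
G: 2·6+6·1 = 18 | 1·6+3·0+6·2 = 18
gcd(2,6,1,3,6) = 1

Coefficients: [2, 6, 1, 3, 6]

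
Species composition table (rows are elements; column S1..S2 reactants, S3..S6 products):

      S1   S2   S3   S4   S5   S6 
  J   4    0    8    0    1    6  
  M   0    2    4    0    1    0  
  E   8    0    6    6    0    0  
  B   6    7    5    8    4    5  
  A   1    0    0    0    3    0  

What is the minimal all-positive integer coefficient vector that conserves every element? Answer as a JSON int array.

J: 6·4+5·0 = 24 | 2·8+6·0+2·1+1·6 = 24
M: 6·0+5·2 = 10 | 2·4+6·0+2·1+1·0 = 10
E: 6·8+5·0 = 48 | 2·6+6·6+2·0+1·0 = 48
B: 6·6+5·7 = 71 | 2·5+6·8+2·4+1·5 = 71
A: 6·1+5·0 = 6 | 2·0+6·0+2·3+1·0 = 6
gcd(6,5,2,6,2,1) = 1

Coefficients: [6, 5, 2, 6, 2, 1]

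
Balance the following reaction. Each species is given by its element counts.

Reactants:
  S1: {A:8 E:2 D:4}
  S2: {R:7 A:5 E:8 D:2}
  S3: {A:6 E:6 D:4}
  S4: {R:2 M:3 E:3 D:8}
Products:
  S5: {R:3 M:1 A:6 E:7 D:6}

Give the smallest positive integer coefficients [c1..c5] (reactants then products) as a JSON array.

Coefficients: [1, 2, 3, 2, 6]

R: 1·0+2·7+3·0+2·2 = 18 | 6·3 = 18
M: 1·0+2·0+3·0+2·3 = 6 | 6·1 = 6
A: 1·8+2·5+3·6+2·0 = 36 | 6·6 = 36
E: 1·2+2·8+3·6+2·3 = 42 | 6·7 = 42
D: 1·4+2·2+3·4+2·8 = 36 | 6·6 = 36
gcd(1,2,3,2,6) = 1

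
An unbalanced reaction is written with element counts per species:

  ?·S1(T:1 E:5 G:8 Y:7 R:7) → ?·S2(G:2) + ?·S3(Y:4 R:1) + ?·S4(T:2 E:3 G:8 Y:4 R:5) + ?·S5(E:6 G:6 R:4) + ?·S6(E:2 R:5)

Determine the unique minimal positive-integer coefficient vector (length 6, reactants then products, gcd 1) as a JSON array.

Coefficients: [4, 2, 5, 2, 2, 1]

T: 4·1 = 4 | 2·0+5·0+2·2+2·0+1·0 = 4
E: 4·5 = 20 | 2·0+5·0+2·3+2·6+1·2 = 20
G: 4·8 = 32 | 2·2+5·0+2·8+2·6+1·0 = 32
Y: 4·7 = 28 | 2·0+5·4+2·4+2·0+1·0 = 28
R: 4·7 = 28 | 2·0+5·1+2·5+2·4+1·5 = 28
gcd(4,2,5,2,2,1) = 1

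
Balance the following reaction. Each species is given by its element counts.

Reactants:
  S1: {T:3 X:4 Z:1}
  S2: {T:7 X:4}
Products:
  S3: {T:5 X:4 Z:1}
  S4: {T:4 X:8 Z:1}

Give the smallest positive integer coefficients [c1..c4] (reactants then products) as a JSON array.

Coefficients: [4, 1, 3, 1]

T: 4·3+1·7 = 19 | 3·5+1·4 = 19
X: 4·4+1·4 = 20 | 3·4+1·8 = 20
Z: 4·1+1·0 = 4 | 3·1+1·1 = 4
gcd(4,1,3,1) = 1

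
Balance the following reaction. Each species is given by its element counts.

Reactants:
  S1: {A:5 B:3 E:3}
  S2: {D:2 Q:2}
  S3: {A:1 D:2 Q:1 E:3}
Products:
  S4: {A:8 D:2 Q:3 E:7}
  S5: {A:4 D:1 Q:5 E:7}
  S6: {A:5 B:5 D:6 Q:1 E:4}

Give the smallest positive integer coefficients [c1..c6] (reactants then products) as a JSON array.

A: 5·5+5·0+6·1 = 31 | 1·8+2·4+3·5 = 31
B: 5·3+5·0+6·0 = 15 | 1·0+2·0+3·5 = 15
D: 5·0+5·2+6·2 = 22 | 1·2+2·1+3·6 = 22
Q: 5·0+5·2+6·1 = 16 | 1·3+2·5+3·1 = 16
E: 5·3+5·0+6·3 = 33 | 1·7+2·7+3·4 = 33
gcd(5,5,6,1,2,3) = 1

Coefficients: [5, 5, 6, 1, 2, 3]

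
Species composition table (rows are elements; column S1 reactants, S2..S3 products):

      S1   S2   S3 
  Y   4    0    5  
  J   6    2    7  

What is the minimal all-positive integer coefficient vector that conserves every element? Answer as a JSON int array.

Coefficients: [5, 1, 4]

Y: 5·4 = 20 | 1·0+4·5 = 20
J: 5·6 = 30 | 1·2+4·7 = 30
gcd(5,1,4) = 1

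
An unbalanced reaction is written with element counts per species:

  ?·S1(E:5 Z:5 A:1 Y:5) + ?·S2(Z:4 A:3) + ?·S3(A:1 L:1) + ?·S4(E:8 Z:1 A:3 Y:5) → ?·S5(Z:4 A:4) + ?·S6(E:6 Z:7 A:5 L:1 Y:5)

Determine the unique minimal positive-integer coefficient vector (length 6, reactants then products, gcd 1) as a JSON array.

Coefficients: [4, 6, 6, 2, 1, 6]

E: 4·5+6·0+6·0+2·8 = 36 | 1·0+6·6 = 36
Z: 4·5+6·4+6·0+2·1 = 46 | 1·4+6·7 = 46
A: 4·1+6·3+6·1+2·3 = 34 | 1·4+6·5 = 34
L: 4·0+6·0+6·1+2·0 = 6 | 1·0+6·1 = 6
Y: 4·5+6·0+6·0+2·5 = 30 | 1·0+6·5 = 30
gcd(4,6,6,2,1,6) = 1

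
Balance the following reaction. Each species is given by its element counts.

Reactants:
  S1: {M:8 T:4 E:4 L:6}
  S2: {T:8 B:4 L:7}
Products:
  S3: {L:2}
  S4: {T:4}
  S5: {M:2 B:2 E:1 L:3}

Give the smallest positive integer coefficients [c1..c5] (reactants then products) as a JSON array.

Coefficients: [1, 2, 4, 5, 4]

M: 1·8+2·0 = 8 | 4·0+5·0+4·2 = 8
T: 1·4+2·8 = 20 | 4·0+5·4+4·0 = 20
B: 1·0+2·4 = 8 | 4·0+5·0+4·2 = 8
E: 1·4+2·0 = 4 | 4·0+5·0+4·1 = 4
L: 1·6+2·7 = 20 | 4·2+5·0+4·3 = 20
gcd(1,2,4,5,4) = 1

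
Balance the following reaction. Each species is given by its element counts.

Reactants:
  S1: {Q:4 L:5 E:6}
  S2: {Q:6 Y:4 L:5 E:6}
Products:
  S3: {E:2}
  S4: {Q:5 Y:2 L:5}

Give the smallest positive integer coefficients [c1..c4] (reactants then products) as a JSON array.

Coefficients: [1, 1, 6, 2]

Q: 1·4+1·6 = 10 | 6·0+2·5 = 10
Y: 1·0+1·4 = 4 | 6·0+2·2 = 4
L: 1·5+1·5 = 10 | 6·0+2·5 = 10
E: 1·6+1·6 = 12 | 6·2+2·0 = 12
gcd(1,1,6,2) = 1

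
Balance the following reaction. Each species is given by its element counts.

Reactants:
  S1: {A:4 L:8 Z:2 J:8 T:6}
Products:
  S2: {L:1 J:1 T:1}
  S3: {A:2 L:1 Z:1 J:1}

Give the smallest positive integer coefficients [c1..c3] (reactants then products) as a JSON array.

A: 1·4 = 4 | 6·0+2·2 = 4
L: 1·8 = 8 | 6·1+2·1 = 8
Z: 1·2 = 2 | 6·0+2·1 = 2
J: 1·8 = 8 | 6·1+2·1 = 8
T: 1·6 = 6 | 6·1+2·0 = 6
gcd(1,6,2) = 1

Coefficients: [1, 6, 2]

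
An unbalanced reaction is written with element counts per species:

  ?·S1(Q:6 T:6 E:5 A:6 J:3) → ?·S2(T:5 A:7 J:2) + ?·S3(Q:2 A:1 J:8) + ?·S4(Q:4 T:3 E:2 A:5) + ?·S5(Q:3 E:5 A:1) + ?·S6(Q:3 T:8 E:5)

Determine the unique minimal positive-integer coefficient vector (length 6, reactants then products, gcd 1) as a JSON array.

Q: 6·6 = 36 | 1·0+2·2+5·4+2·3+2·3 = 36
T: 6·6 = 36 | 1·5+2·0+5·3+2·0+2·8 = 36
E: 6·5 = 30 | 1·0+2·0+5·2+2·5+2·5 = 30
A: 6·6 = 36 | 1·7+2·1+5·5+2·1+2·0 = 36
J: 6·3 = 18 | 1·2+2·8+5·0+2·0+2·0 = 18
gcd(6,1,2,5,2,2) = 1

Coefficients: [6, 1, 2, 5, 2, 2]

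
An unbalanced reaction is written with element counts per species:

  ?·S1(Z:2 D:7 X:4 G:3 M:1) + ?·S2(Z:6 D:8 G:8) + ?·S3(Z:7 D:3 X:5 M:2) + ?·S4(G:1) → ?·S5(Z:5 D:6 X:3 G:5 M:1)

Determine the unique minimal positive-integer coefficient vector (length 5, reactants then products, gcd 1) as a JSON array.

Coefficients: [1, 1, 1, 4, 3]

Z: 1·2+1·6+1·7+4·0 = 15 | 3·5 = 15
D: 1·7+1·8+1·3+4·0 = 18 | 3·6 = 18
X: 1·4+1·0+1·5+4·0 = 9 | 3·3 = 9
G: 1·3+1·8+1·0+4·1 = 15 | 3·5 = 15
M: 1·1+1·0+1·2+4·0 = 3 | 3·1 = 3
gcd(1,1,1,4,3) = 1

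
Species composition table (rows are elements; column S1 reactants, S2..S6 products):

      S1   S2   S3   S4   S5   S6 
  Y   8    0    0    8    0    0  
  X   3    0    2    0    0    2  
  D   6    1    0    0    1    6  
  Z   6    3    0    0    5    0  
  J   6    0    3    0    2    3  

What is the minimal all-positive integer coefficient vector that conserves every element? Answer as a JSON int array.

Y: 4·8 = 32 | 3·0+3·0+4·8+3·0+3·0 = 32
X: 4·3 = 12 | 3·0+3·2+4·0+3·0+3·2 = 12
D: 4·6 = 24 | 3·1+3·0+4·0+3·1+3·6 = 24
Z: 4·6 = 24 | 3·3+3·0+4·0+3·5+3·0 = 24
J: 4·6 = 24 | 3·0+3·3+4·0+3·2+3·3 = 24
gcd(4,3,3,4,3,3) = 1

Coefficients: [4, 3, 3, 4, 3, 3]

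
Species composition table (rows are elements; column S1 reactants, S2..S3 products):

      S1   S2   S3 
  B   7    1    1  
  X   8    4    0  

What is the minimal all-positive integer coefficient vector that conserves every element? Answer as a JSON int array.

B: 1·7 = 7 | 2·1+5·1 = 7
X: 1·8 = 8 | 2·4+5·0 = 8
gcd(1,2,5) = 1

Coefficients: [1, 2, 5]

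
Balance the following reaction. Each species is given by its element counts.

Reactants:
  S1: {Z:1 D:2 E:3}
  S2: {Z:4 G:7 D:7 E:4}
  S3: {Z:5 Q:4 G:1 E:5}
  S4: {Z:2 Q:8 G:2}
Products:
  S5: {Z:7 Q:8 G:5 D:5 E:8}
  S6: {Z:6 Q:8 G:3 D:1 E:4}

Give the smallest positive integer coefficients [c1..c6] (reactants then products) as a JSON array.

Z: 2·1+1·4+2·5+2·2 = 20 | 2·7+1·6 = 20
Q: 2·0+1·0+2·4+2·8 = 24 | 2·8+1·8 = 24
G: 2·0+1·7+2·1+2·2 = 13 | 2·5+1·3 = 13
D: 2·2+1·7+2·0+2·0 = 11 | 2·5+1·1 = 11
E: 2·3+1·4+2·5+2·0 = 20 | 2·8+1·4 = 20
gcd(2,1,2,2,2,1) = 1

Coefficients: [2, 1, 2, 2, 2, 1]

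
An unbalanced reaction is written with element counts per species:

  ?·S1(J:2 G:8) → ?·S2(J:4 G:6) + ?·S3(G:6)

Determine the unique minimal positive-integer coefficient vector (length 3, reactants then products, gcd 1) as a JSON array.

J: 6·2 = 12 | 3·4+5·0 = 12
G: 6·8 = 48 | 3·6+5·6 = 48
gcd(6,3,5) = 1

Coefficients: [6, 3, 5]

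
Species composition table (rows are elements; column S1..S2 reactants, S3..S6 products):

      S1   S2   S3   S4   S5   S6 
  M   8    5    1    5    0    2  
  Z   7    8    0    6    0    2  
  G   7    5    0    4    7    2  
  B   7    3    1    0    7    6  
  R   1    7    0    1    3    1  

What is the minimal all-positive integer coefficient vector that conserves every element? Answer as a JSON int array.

Coefficients: [4, 1, 6, 5, 1, 3]

M: 4·8+1·5 = 37 | 6·1+5·5+1·0+3·2 = 37
Z: 4·7+1·8 = 36 | 6·0+5·6+1·0+3·2 = 36
G: 4·7+1·5 = 33 | 6·0+5·4+1·7+3·2 = 33
B: 4·7+1·3 = 31 | 6·1+5·0+1·7+3·6 = 31
R: 4·1+1·7 = 11 | 6·0+5·1+1·3+3·1 = 11
gcd(4,1,6,5,1,3) = 1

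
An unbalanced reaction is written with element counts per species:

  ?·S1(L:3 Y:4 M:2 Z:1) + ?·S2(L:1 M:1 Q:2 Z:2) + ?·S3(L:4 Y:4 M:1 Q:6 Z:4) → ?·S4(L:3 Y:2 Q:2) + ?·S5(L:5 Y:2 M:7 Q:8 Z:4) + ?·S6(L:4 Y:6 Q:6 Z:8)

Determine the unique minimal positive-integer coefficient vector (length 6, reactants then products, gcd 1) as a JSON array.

L: 2·3+5·1+5·4 = 31 | 3·3+2·5+3·4 = 31
Y: 2·4+5·0+5·4 = 28 | 3·2+2·2+3·6 = 28
M: 2·2+5·1+5·1 = 14 | 3·0+2·7+3·0 = 14
Q: 2·0+5·2+5·6 = 40 | 3·2+2·8+3·6 = 40
Z: 2·1+5·2+5·4 = 32 | 3·0+2·4+3·8 = 32
gcd(2,5,5,3,2,3) = 1

Coefficients: [2, 5, 5, 3, 2, 3]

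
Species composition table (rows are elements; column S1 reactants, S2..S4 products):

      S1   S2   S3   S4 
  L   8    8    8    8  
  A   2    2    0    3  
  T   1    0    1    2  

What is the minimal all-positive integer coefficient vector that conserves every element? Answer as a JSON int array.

Coefficients: [5, 2, 1, 2]

L: 5·8 = 40 | 2·8+1·8+2·8 = 40
A: 5·2 = 10 | 2·2+1·0+2·3 = 10
T: 5·1 = 5 | 2·0+1·1+2·2 = 5
gcd(5,2,1,2) = 1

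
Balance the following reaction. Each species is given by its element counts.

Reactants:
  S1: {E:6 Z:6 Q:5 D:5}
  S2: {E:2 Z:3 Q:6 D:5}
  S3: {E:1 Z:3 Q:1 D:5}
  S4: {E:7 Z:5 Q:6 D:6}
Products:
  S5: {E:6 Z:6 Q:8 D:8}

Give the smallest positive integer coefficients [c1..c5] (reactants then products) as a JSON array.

Coefficients: [1, 4, 1, 3, 6]

E: 1·6+4·2+1·1+3·7 = 36 | 6·6 = 36
Z: 1·6+4·3+1·3+3·5 = 36 | 6·6 = 36
Q: 1·5+4·6+1·1+3·6 = 48 | 6·8 = 48
D: 1·5+4·5+1·5+3·6 = 48 | 6·8 = 48
gcd(1,4,1,3,6) = 1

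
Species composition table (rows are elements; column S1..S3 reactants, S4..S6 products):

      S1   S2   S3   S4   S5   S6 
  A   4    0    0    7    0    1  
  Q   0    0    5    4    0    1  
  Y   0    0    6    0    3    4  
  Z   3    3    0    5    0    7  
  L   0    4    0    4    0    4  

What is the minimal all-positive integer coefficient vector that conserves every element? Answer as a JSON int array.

A: 6·4+6·0+3·0 = 24 | 3·7+2·0+3·1 = 24
Q: 6·0+6·0+3·5 = 15 | 3·4+2·0+3·1 = 15
Y: 6·0+6·0+3·6 = 18 | 3·0+2·3+3·4 = 18
Z: 6·3+6·3+3·0 = 36 | 3·5+2·0+3·7 = 36
L: 6·0+6·4+3·0 = 24 | 3·4+2·0+3·4 = 24
gcd(6,6,3,3,2,3) = 1

Coefficients: [6, 6, 3, 3, 2, 3]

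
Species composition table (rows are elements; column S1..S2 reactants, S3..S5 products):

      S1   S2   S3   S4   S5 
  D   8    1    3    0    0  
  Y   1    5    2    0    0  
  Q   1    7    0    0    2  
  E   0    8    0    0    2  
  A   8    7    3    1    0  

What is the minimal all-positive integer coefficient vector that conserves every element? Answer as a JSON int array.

Coefficients: [1, 1, 3, 6, 4]

D: 1·8+1·1 = 9 | 3·3+6·0+4·0 = 9
Y: 1·1+1·5 = 6 | 3·2+6·0+4·0 = 6
Q: 1·1+1·7 = 8 | 3·0+6·0+4·2 = 8
E: 1·0+1·8 = 8 | 3·0+6·0+4·2 = 8
A: 1·8+1·7 = 15 | 3·3+6·1+4·0 = 15
gcd(1,1,3,6,4) = 1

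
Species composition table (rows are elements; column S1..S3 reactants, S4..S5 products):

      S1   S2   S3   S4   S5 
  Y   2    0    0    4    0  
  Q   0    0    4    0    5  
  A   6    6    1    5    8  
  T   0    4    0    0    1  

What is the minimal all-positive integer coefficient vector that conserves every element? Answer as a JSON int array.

Coefficients: [6, 1, 5, 3, 4]

Y: 6·2+1·0+5·0 = 12 | 3·4+4·0 = 12
Q: 6·0+1·0+5·4 = 20 | 3·0+4·5 = 20
A: 6·6+1·6+5·1 = 47 | 3·5+4·8 = 47
T: 6·0+1·4+5·0 = 4 | 3·0+4·1 = 4
gcd(6,1,5,3,4) = 1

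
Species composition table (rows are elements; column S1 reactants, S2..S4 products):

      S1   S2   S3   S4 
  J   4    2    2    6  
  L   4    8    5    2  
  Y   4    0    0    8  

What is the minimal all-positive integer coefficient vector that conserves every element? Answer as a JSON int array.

J: 6·4 = 24 | 1·2+2·2+3·6 = 24
L: 6·4 = 24 | 1·8+2·5+3·2 = 24
Y: 6·4 = 24 | 1·0+2·0+3·8 = 24
gcd(6,1,2,3) = 1

Coefficients: [6, 1, 2, 3]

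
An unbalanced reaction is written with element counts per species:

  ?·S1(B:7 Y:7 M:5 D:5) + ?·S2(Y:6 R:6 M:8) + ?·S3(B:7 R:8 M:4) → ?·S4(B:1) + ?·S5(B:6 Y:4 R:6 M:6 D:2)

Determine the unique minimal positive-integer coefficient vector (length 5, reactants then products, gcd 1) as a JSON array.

Coefficients: [2, 1, 3, 5, 5]

B: 2·7+1·0+3·7 = 35 | 5·1+5·6 = 35
Y: 2·7+1·6+3·0 = 20 | 5·0+5·4 = 20
R: 2·0+1·6+3·8 = 30 | 5·0+5·6 = 30
M: 2·5+1·8+3·4 = 30 | 5·0+5·6 = 30
D: 2·5+1·0+3·0 = 10 | 5·0+5·2 = 10
gcd(2,1,3,5,5) = 1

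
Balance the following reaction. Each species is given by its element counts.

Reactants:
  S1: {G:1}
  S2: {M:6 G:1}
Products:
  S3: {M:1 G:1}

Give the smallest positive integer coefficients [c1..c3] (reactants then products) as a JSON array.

Coefficients: [5, 1, 6]

M: 5·0+1·6 = 6 | 6·1 = 6
G: 5·1+1·1 = 6 | 6·1 = 6
gcd(5,1,6) = 1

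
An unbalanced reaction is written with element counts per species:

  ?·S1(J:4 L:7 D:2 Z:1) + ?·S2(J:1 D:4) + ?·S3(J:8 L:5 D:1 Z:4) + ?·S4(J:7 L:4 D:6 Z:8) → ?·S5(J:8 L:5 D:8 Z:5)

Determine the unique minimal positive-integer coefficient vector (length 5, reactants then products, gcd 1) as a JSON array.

Coefficients: [1, 6, 2, 2, 5]

J: 1·4+6·1+2·8+2·7 = 40 | 5·8 = 40
L: 1·7+6·0+2·5+2·4 = 25 | 5·5 = 25
D: 1·2+6·4+2·1+2·6 = 40 | 5·8 = 40
Z: 1·1+6·0+2·4+2·8 = 25 | 5·5 = 25
gcd(1,6,2,2,5) = 1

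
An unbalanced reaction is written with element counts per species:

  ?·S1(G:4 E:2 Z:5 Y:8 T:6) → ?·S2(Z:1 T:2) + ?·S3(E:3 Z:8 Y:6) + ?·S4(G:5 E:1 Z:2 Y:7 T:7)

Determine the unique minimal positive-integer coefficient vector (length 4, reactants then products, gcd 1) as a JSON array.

G: 5·4 = 20 | 1·0+2·0+4·5 = 20
E: 5·2 = 10 | 1·0+2·3+4·1 = 10
Z: 5·5 = 25 | 1·1+2·8+4·2 = 25
Y: 5·8 = 40 | 1·0+2·6+4·7 = 40
T: 5·6 = 30 | 1·2+2·0+4·7 = 30
gcd(5,1,2,4) = 1

Coefficients: [5, 1, 2, 4]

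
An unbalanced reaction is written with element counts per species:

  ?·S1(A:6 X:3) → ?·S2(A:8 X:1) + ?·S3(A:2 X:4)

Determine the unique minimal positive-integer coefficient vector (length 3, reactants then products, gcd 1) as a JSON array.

A: 5·6 = 30 | 3·8+3·2 = 30
X: 5·3 = 15 | 3·1+3·4 = 15
gcd(5,3,3) = 1

Coefficients: [5, 3, 3]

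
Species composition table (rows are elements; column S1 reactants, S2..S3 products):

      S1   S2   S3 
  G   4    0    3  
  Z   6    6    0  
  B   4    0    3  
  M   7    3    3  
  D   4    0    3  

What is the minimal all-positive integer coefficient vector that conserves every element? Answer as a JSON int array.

Coefficients: [3, 3, 4]

G: 3·4 = 12 | 3·0+4·3 = 12
Z: 3·6 = 18 | 3·6+4·0 = 18
B: 3·4 = 12 | 3·0+4·3 = 12
M: 3·7 = 21 | 3·3+4·3 = 21
D: 3·4 = 12 | 3·0+4·3 = 12
gcd(3,3,4) = 1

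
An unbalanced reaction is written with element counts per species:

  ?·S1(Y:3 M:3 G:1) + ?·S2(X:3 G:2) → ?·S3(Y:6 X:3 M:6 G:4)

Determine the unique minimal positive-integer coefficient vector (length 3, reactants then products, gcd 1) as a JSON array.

Coefficients: [2, 1, 1]

Y: 2·3+1·0 = 6 | 1·6 = 6
X: 2·0+1·3 = 3 | 1·3 = 3
M: 2·3+1·0 = 6 | 1·6 = 6
G: 2·1+1·2 = 4 | 1·4 = 4
gcd(2,1,1) = 1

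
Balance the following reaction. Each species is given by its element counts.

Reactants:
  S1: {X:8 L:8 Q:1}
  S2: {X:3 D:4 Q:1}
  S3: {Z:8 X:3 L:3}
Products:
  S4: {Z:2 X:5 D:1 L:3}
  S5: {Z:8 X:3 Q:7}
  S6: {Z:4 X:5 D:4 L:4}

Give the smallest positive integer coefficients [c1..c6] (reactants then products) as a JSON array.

Z: 2·0+5·0+4·8 = 32 | 4·2+1·8+4·4 = 32
X: 2·8+5·3+4·3 = 43 | 4·5+1·3+4·5 = 43
D: 2·0+5·4+4·0 = 20 | 4·1+1·0+4·4 = 20
L: 2·8+5·0+4·3 = 28 | 4·3+1·0+4·4 = 28
Q: 2·1+5·1+4·0 = 7 | 4·0+1·7+4·0 = 7
gcd(2,5,4,4,1,4) = 1

Coefficients: [2, 5, 4, 4, 1, 4]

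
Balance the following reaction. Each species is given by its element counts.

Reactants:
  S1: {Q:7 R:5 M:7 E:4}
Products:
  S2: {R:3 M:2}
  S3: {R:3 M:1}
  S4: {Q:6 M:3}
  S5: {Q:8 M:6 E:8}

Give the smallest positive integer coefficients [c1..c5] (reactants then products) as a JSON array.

Coefficients: [6, 5, 5, 3, 3]

Q: 6·7 = 42 | 5·0+5·0+3·6+3·8 = 42
R: 6·5 = 30 | 5·3+5·3+3·0+3·0 = 30
M: 6·7 = 42 | 5·2+5·1+3·3+3·6 = 42
E: 6·4 = 24 | 5·0+5·0+3·0+3·8 = 24
gcd(6,5,5,3,3) = 1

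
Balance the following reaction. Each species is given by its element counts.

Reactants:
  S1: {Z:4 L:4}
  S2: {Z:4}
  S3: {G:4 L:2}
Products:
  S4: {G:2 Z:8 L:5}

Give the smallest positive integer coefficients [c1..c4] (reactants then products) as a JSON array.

Coefficients: [2, 2, 1, 2]

G: 2·0+2·0+1·4 = 4 | 2·2 = 4
Z: 2·4+2·4+1·0 = 16 | 2·8 = 16
L: 2·4+2·0+1·2 = 10 | 2·5 = 10
gcd(2,2,1,2) = 1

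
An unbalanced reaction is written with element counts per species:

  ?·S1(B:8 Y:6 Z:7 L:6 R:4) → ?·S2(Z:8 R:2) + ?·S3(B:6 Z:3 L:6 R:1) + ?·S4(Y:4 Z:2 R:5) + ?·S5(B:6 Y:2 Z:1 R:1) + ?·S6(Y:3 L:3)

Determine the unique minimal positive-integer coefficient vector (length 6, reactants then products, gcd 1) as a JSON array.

B: 6·8 = 48 | 3·0+3·6+2·0+5·6+6·0 = 48
Y: 6·6 = 36 | 3·0+3·0+2·4+5·2+6·3 = 36
Z: 6·7 = 42 | 3·8+3·3+2·2+5·1+6·0 = 42
L: 6·6 = 36 | 3·0+3·6+2·0+5·0+6·3 = 36
R: 6·4 = 24 | 3·2+3·1+2·5+5·1+6·0 = 24
gcd(6,3,3,2,5,6) = 1

Coefficients: [6, 3, 3, 2, 5, 6]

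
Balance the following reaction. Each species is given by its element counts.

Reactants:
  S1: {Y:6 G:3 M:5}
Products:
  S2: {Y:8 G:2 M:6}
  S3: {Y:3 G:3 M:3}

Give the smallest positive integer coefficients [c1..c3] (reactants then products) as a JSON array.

Coefficients: [6, 3, 4]

Y: 6·6 = 36 | 3·8+4·3 = 36
G: 6·3 = 18 | 3·2+4·3 = 18
M: 6·5 = 30 | 3·6+4·3 = 30
gcd(6,3,4) = 1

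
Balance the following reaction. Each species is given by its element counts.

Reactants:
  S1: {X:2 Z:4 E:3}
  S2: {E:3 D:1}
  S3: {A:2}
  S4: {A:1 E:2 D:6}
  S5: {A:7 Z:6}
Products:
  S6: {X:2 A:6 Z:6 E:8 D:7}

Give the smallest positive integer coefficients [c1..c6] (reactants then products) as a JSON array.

Coefficients: [3, 3, 4, 3, 1, 3]

X: 3·2+3·0+4·0+3·0+1·0 = 6 | 3·2 = 6
A: 3·0+3·0+4·2+3·1+1·7 = 18 | 3·6 = 18
Z: 3·4+3·0+4·0+3·0+1·6 = 18 | 3·6 = 18
E: 3·3+3·3+4·0+3·2+1·0 = 24 | 3·8 = 24
D: 3·0+3·1+4·0+3·6+1·0 = 21 | 3·7 = 21
gcd(3,3,4,3,1,3) = 1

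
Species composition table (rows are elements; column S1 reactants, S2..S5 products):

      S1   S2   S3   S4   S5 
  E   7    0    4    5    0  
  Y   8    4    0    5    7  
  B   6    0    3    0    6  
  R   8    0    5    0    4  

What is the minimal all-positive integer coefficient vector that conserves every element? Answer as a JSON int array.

E: 3·7 = 21 | 3·0+4·4+1·5+1·0 = 21
Y: 3·8 = 24 | 3·4+4·0+1·5+1·7 = 24
B: 3·6 = 18 | 3·0+4·3+1·0+1·6 = 18
R: 3·8 = 24 | 3·0+4·5+1·0+1·4 = 24
gcd(3,3,4,1,1) = 1

Coefficients: [3, 3, 4, 1, 1]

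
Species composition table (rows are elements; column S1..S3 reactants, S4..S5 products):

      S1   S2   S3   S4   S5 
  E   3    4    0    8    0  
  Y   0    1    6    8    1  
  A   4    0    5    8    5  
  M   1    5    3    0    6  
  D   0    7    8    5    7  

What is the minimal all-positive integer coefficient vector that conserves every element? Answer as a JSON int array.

Coefficients: [4, 1, 3, 2, 3]

E: 4·3+1·4+3·0 = 16 | 2·8+3·0 = 16
Y: 4·0+1·1+3·6 = 19 | 2·8+3·1 = 19
A: 4·4+1·0+3·5 = 31 | 2·8+3·5 = 31
M: 4·1+1·5+3·3 = 18 | 2·0+3·6 = 18
D: 4·0+1·7+3·8 = 31 | 2·5+3·7 = 31
gcd(4,1,3,2,3) = 1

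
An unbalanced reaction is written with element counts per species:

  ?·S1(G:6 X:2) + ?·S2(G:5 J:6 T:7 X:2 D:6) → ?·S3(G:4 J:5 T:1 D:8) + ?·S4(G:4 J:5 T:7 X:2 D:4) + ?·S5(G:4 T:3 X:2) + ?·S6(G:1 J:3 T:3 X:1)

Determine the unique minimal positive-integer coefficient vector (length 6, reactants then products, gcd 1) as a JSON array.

G: 2·6+6·5 = 42 | 3·4+3·4+4·4+2·1 = 42
J: 2·0+6·6 = 36 | 3·5+3·5+4·0+2·3 = 36
T: 2·0+6·7 = 42 | 3·1+3·7+4·3+2·3 = 42
X: 2·2+6·2 = 16 | 3·0+3·2+4·2+2·1 = 16
D: 2·0+6·6 = 36 | 3·8+3·4+4·0+2·0 = 36
gcd(2,6,3,3,4,2) = 1

Coefficients: [2, 6, 3, 3, 4, 2]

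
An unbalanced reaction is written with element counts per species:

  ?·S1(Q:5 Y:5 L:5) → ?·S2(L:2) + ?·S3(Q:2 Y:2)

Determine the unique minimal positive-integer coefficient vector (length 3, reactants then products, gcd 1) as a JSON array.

Coefficients: [2, 5, 5]

Q: 2·5 = 10 | 5·0+5·2 = 10
Y: 2·5 = 10 | 5·0+5·2 = 10
L: 2·5 = 10 | 5·2+5·0 = 10
gcd(2,5,5) = 1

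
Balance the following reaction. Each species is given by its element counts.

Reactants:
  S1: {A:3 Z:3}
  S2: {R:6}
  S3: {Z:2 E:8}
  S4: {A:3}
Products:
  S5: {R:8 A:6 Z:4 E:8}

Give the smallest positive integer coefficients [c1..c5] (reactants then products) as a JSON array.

R: 2·0+4·6+3·0+4·0 = 24 | 3·8 = 24
A: 2·3+4·0+3·0+4·3 = 18 | 3·6 = 18
Z: 2·3+4·0+3·2+4·0 = 12 | 3·4 = 12
E: 2·0+4·0+3·8+4·0 = 24 | 3·8 = 24
gcd(2,4,3,4,3) = 1

Coefficients: [2, 4, 3, 4, 3]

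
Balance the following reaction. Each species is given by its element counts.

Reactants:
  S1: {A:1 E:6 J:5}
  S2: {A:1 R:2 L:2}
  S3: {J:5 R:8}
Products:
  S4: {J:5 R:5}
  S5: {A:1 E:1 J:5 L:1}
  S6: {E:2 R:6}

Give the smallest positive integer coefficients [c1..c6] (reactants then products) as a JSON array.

A: 3·1+3·1+5·0 = 6 | 2·0+6·1+6·0 = 6
E: 3·6+3·0+5·0 = 18 | 2·0+6·1+6·2 = 18
J: 3·5+3·0+5·5 = 40 | 2·5+6·5+6·0 = 40
R: 3·0+3·2+5·8 = 46 | 2·5+6·0+6·6 = 46
L: 3·0+3·2+5·0 = 6 | 2·0+6·1+6·0 = 6
gcd(3,3,5,2,6,6) = 1

Coefficients: [3, 3, 5, 2, 6, 6]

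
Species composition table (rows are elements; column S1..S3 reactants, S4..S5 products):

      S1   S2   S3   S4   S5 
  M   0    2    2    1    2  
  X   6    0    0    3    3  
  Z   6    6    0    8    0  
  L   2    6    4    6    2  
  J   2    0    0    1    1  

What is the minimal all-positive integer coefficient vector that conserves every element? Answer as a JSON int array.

M: 5·0+3·2+4·2 = 14 | 6·1+4·2 = 14
X: 5·6+3·0+4·0 = 30 | 6·3+4·3 = 30
Z: 5·6+3·6+4·0 = 48 | 6·8+4·0 = 48
L: 5·2+3·6+4·4 = 44 | 6·6+4·2 = 44
J: 5·2+3·0+4·0 = 10 | 6·1+4·1 = 10
gcd(5,3,4,6,4) = 1

Coefficients: [5, 3, 4, 6, 4]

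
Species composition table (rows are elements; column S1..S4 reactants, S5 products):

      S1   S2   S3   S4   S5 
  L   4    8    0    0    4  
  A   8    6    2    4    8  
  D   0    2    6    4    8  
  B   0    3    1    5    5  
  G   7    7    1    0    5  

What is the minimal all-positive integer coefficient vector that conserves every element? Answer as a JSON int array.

Coefficients: [1, 2, 4, 3, 5]

L: 1·4+2·8+4·0+3·0 = 20 | 5·4 = 20
A: 1·8+2·6+4·2+3·4 = 40 | 5·8 = 40
D: 1·0+2·2+4·6+3·4 = 40 | 5·8 = 40
B: 1·0+2·3+4·1+3·5 = 25 | 5·5 = 25
G: 1·7+2·7+4·1+3·0 = 25 | 5·5 = 25
gcd(1,2,4,3,5) = 1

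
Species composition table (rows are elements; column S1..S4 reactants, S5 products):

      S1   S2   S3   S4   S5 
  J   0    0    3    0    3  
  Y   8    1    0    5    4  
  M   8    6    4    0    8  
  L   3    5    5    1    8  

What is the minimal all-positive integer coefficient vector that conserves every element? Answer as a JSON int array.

J: 1·0+2·0+5·3+2·0 = 15 | 5·3 = 15
Y: 1·8+2·1+5·0+2·5 = 20 | 5·4 = 20
M: 1·8+2·6+5·4+2·0 = 40 | 5·8 = 40
L: 1·3+2·5+5·5+2·1 = 40 | 5·8 = 40
gcd(1,2,5,2,5) = 1

Coefficients: [1, 2, 5, 2, 5]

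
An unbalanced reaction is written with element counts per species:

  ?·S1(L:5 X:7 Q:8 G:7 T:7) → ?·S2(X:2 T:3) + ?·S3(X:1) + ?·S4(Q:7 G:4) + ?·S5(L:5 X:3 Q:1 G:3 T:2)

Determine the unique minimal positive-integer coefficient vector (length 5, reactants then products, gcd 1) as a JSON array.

Coefficients: [3, 5, 2, 3, 3]

L: 3·5 = 15 | 5·0+2·0+3·0+3·5 = 15
X: 3·7 = 21 | 5·2+2·1+3·0+3·3 = 21
Q: 3·8 = 24 | 5·0+2·0+3·7+3·1 = 24
G: 3·7 = 21 | 5·0+2·0+3·4+3·3 = 21
T: 3·7 = 21 | 5·3+2·0+3·0+3·2 = 21
gcd(3,5,2,3,3) = 1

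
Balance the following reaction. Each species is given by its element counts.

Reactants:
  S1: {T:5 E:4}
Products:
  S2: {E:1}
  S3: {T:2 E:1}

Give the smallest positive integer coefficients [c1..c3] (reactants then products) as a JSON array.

T: 2·5 = 10 | 3·0+5·2 = 10
E: 2·4 = 8 | 3·1+5·1 = 8
gcd(2,3,5) = 1

Coefficients: [2, 3, 5]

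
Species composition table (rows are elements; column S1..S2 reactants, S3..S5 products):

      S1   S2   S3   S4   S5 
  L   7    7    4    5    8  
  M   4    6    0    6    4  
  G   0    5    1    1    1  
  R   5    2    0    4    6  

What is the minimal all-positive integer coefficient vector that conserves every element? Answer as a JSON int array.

L: 6·7+2·7 = 56 | 3·4+4·5+3·8 = 56
M: 6·4+2·6 = 36 | 3·0+4·6+3·4 = 36
G: 6·0+2·5 = 10 | 3·1+4·1+3·1 = 10
R: 6·5+2·2 = 34 | 3·0+4·4+3·6 = 34
gcd(6,2,3,4,3) = 1

Coefficients: [6, 2, 3, 4, 3]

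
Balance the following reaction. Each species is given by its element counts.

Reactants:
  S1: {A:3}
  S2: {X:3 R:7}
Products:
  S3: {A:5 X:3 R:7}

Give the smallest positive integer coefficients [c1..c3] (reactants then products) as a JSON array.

Coefficients: [5, 3, 3]

A: 5·3+3·0 = 15 | 3·5 = 15
X: 5·0+3·3 = 9 | 3·3 = 9
R: 5·0+3·7 = 21 | 3·7 = 21
gcd(5,3,3) = 1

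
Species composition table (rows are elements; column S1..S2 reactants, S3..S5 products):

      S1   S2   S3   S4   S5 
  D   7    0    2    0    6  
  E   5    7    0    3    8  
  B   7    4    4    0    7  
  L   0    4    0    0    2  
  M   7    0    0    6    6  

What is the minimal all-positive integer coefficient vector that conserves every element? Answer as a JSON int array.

Coefficients: [6, 3, 3, 1, 6]

D: 6·7+3·0 = 42 | 3·2+1·0+6·6 = 42
E: 6·5+3·7 = 51 | 3·0+1·3+6·8 = 51
B: 6·7+3·4 = 54 | 3·4+1·0+6·7 = 54
L: 6·0+3·4 = 12 | 3·0+1·0+6·2 = 12
M: 6·7+3·0 = 42 | 3·0+1·6+6·6 = 42
gcd(6,3,3,1,6) = 1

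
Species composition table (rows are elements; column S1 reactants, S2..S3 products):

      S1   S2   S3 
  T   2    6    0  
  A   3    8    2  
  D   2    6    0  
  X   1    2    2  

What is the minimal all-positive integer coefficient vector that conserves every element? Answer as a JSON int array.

Coefficients: [6, 2, 1]

T: 6·2 = 12 | 2·6+1·0 = 12
A: 6·3 = 18 | 2·8+1·2 = 18
D: 6·2 = 12 | 2·6+1·0 = 12
X: 6·1 = 6 | 2·2+1·2 = 6
gcd(6,2,1) = 1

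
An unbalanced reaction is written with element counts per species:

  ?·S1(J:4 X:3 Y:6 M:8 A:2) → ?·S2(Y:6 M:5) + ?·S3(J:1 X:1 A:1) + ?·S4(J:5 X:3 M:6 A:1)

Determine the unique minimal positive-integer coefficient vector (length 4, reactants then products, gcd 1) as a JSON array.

Coefficients: [2, 2, 3, 1]

J: 2·4 = 8 | 2·0+3·1+1·5 = 8
X: 2·3 = 6 | 2·0+3·1+1·3 = 6
Y: 2·6 = 12 | 2·6+3·0+1·0 = 12
M: 2·8 = 16 | 2·5+3·0+1·6 = 16
A: 2·2 = 4 | 2·0+3·1+1·1 = 4
gcd(2,2,3,1) = 1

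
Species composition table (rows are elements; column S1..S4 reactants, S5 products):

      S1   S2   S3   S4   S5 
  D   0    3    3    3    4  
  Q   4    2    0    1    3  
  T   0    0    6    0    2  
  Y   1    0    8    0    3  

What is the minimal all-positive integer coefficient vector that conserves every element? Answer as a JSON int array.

Coefficients: [1, 2, 1, 1, 3]

D: 1·0+2·3+1·3+1·3 = 12 | 3·4 = 12
Q: 1·4+2·2+1·0+1·1 = 9 | 3·3 = 9
T: 1·0+2·0+1·6+1·0 = 6 | 3·2 = 6
Y: 1·1+2·0+1·8+1·0 = 9 | 3·3 = 9
gcd(1,2,1,1,3) = 1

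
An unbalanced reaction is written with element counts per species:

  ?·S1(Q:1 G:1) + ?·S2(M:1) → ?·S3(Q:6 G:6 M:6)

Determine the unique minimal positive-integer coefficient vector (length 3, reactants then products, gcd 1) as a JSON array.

Coefficients: [6, 6, 1]

Q: 6·1+6·0 = 6 | 1·6 = 6
G: 6·1+6·0 = 6 | 1·6 = 6
M: 6·0+6·1 = 6 | 1·6 = 6
gcd(6,6,1) = 1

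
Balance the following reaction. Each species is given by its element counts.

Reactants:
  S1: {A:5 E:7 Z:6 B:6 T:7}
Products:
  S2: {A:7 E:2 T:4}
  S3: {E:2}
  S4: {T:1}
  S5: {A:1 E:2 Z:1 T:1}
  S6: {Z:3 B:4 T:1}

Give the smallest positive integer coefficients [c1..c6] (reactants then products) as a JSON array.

A: 2·5 = 10 | 1·7+3·0+4·0+3·1+3·0 = 10
E: 2·7 = 14 | 1·2+3·2+4·0+3·2+3·0 = 14
Z: 2·6 = 12 | 1·0+3·0+4·0+3·1+3·3 = 12
B: 2·6 = 12 | 1·0+3·0+4·0+3·0+3·4 = 12
T: 2·7 = 14 | 1·4+3·0+4·1+3·1+3·1 = 14
gcd(2,1,3,4,3,3) = 1

Coefficients: [2, 1, 3, 4, 3, 3]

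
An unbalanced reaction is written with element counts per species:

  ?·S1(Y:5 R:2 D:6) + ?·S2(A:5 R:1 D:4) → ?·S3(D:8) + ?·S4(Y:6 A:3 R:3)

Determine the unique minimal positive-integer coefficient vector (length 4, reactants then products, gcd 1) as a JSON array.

Coefficients: [6, 3, 6, 5]

Y: 6·5+3·0 = 30 | 6·0+5·6 = 30
A: 6·0+3·5 = 15 | 6·0+5·3 = 15
R: 6·2+3·1 = 15 | 6·0+5·3 = 15
D: 6·6+3·4 = 48 | 6·8+5·0 = 48
gcd(6,3,6,5) = 1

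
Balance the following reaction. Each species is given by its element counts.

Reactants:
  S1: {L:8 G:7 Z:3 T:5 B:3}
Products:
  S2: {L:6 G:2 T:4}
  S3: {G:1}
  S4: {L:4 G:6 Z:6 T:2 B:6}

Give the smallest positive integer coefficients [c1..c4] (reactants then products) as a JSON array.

L: 2·8 = 16 | 2·6+4·0+1·4 = 16
G: 2·7 = 14 | 2·2+4·1+1·6 = 14
Z: 2·3 = 6 | 2·0+4·0+1·6 = 6
T: 2·5 = 10 | 2·4+4·0+1·2 = 10
B: 2·3 = 6 | 2·0+4·0+1·6 = 6
gcd(2,2,4,1) = 1

Coefficients: [2, 2, 4, 1]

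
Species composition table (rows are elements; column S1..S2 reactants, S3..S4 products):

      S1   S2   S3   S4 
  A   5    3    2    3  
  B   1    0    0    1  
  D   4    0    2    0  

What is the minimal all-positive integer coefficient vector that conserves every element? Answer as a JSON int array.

A: 3·5+2·3 = 21 | 6·2+3·3 = 21
B: 3·1+2·0 = 3 | 6·0+3·1 = 3
D: 3·4+2·0 = 12 | 6·2+3·0 = 12
gcd(3,2,6,3) = 1

Coefficients: [3, 2, 6, 3]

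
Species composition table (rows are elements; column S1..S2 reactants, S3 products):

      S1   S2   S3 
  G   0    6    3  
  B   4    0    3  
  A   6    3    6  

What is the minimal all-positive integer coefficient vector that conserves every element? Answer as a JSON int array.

G: 3·0+2·6 = 12 | 4·3 = 12
B: 3·4+2·0 = 12 | 4·3 = 12
A: 3·6+2·3 = 24 | 4·6 = 24
gcd(3,2,4) = 1

Coefficients: [3, 2, 4]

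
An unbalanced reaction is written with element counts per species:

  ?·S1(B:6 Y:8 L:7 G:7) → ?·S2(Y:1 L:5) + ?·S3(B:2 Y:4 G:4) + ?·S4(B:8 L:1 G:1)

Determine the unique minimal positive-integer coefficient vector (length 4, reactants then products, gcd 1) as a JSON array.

B: 3·6 = 18 | 4·0+5·2+1·8 = 18
Y: 3·8 = 24 | 4·1+5·4+1·0 = 24
L: 3·7 = 21 | 4·5+5·0+1·1 = 21
G: 3·7 = 21 | 4·0+5·4+1·1 = 21
gcd(3,4,5,1) = 1

Coefficients: [3, 4, 5, 1]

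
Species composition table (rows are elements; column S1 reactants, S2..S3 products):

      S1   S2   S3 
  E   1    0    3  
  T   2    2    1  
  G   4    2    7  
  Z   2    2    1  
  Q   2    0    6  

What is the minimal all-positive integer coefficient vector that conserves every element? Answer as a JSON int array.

E: 6·1 = 6 | 5·0+2·3 = 6
T: 6·2 = 12 | 5·2+2·1 = 12
G: 6·4 = 24 | 5·2+2·7 = 24
Z: 6·2 = 12 | 5·2+2·1 = 12
Q: 6·2 = 12 | 5·0+2·6 = 12
gcd(6,5,2) = 1

Coefficients: [6, 5, 2]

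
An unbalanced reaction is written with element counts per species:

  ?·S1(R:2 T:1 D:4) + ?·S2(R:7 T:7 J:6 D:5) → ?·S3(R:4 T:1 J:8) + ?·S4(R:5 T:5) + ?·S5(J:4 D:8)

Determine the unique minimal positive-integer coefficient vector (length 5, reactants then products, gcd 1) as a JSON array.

Coefficients: [3, 4, 1, 6, 4]

R: 3·2+4·7 = 34 | 1·4+6·5+4·0 = 34
T: 3·1+4·7 = 31 | 1·1+6·5+4·0 = 31
J: 3·0+4·6 = 24 | 1·8+6·0+4·4 = 24
D: 3·4+4·5 = 32 | 1·0+6·0+4·8 = 32
gcd(3,4,1,6,4) = 1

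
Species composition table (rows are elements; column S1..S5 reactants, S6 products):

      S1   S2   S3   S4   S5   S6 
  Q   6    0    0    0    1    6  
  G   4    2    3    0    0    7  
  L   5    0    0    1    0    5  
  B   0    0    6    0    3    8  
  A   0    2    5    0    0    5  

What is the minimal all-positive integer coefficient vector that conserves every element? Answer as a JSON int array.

Q: 2·6+5·0+1·0+5·0+6·1 = 18 | 3·6 = 18
G: 2·4+5·2+1·3+5·0+6·0 = 21 | 3·7 = 21
L: 2·5+5·0+1·0+5·1+6·0 = 15 | 3·5 = 15
B: 2·0+5·0+1·6+5·0+6·3 = 24 | 3·8 = 24
A: 2·0+5·2+1·5+5·0+6·0 = 15 | 3·5 = 15
gcd(2,5,1,5,6,3) = 1

Coefficients: [2, 5, 1, 5, 6, 3]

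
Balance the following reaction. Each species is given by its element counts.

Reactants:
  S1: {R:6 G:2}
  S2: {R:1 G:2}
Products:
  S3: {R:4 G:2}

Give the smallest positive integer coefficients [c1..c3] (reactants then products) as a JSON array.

R: 3·6+2·1 = 20 | 5·4 = 20
G: 3·2+2·2 = 10 | 5·2 = 10
gcd(3,2,5) = 1

Coefficients: [3, 2, 5]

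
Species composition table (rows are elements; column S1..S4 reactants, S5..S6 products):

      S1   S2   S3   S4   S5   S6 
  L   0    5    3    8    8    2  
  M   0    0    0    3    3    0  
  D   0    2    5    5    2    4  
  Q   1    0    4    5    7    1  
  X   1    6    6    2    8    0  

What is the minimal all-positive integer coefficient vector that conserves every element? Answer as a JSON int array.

Coefficients: [6, 1, 1, 3, 3, 4]

L: 6·0+1·5+1·3+3·8 = 32 | 3·8+4·2 = 32
M: 6·0+1·0+1·0+3·3 = 9 | 3·3+4·0 = 9
D: 6·0+1·2+1·5+3·5 = 22 | 3·2+4·4 = 22
Q: 6·1+1·0+1·4+3·5 = 25 | 3·7+4·1 = 25
X: 6·1+1·6+1·6+3·2 = 24 | 3·8+4·0 = 24
gcd(6,1,1,3,3,4) = 1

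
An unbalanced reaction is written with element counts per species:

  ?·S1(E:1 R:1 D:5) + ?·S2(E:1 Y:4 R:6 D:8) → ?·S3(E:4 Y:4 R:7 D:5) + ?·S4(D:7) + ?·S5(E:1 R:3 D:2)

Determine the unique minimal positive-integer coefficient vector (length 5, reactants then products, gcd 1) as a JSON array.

E: 4·1+1·1 = 5 | 1·4+3·0+1·1 = 5
Y: 4·0+1·4 = 4 | 1·4+3·0+1·0 = 4
R: 4·1+1·6 = 10 | 1·7+3·0+1·3 = 10
D: 4·5+1·8 = 28 | 1·5+3·7+1·2 = 28
gcd(4,1,1,3,1) = 1

Coefficients: [4, 1, 1, 3, 1]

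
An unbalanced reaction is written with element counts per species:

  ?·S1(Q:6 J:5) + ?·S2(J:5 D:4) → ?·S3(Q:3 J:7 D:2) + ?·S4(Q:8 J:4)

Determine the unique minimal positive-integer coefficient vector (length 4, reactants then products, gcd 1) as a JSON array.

Coefficients: [6, 2, 4, 3]

Q: 6·6+2·0 = 36 | 4·3+3·8 = 36
J: 6·5+2·5 = 40 | 4·7+3·4 = 40
D: 6·0+2·4 = 8 | 4·2+3·0 = 8
gcd(6,2,4,3) = 1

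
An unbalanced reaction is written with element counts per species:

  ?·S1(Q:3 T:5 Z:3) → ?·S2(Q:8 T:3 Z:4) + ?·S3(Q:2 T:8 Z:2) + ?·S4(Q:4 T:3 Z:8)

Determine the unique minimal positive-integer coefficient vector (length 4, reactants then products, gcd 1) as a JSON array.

Coefficients: [6, 1, 3, 1]

Q: 6·3 = 18 | 1·8+3·2+1·4 = 18
T: 6·5 = 30 | 1·3+3·8+1·3 = 30
Z: 6·3 = 18 | 1·4+3·2+1·8 = 18
gcd(6,1,3,1) = 1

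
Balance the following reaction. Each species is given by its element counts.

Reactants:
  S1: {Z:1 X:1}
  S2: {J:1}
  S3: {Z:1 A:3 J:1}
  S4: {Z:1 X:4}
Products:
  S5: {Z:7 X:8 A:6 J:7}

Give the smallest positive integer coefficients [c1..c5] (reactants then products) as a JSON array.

Coefficients: [4, 5, 2, 1, 1]

Z: 4·1+5·0+2·1+1·1 = 7 | 1·7 = 7
X: 4·1+5·0+2·0+1·4 = 8 | 1·8 = 8
A: 4·0+5·0+2·3+1·0 = 6 | 1·6 = 6
J: 4·0+5·1+2·1+1·0 = 7 | 1·7 = 7
gcd(4,5,2,1,1) = 1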